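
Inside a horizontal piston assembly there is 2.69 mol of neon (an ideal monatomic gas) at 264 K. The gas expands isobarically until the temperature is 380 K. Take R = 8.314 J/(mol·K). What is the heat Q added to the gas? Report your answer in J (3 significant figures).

Q ≈ 6490 J

Isobaric: W = nRΔT = (2.69)(8.314)(116) = 2594 J.
ΔU = nCᵥΔT with Cᵥ = 3R/2: ΔU = (2.69)(12.47)(116) = 3891 J.
Q = ΔU + W = 3891 + 2594 = 6486 J.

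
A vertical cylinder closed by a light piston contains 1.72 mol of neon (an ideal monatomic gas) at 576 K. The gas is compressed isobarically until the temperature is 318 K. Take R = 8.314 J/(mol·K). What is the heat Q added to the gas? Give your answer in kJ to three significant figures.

Isobaric: W = nRΔT = (1.72)(8.314)(-258) = -3689 J.
ΔU = nCᵥΔT with Cᵥ = 3R/2: ΔU = (1.72)(12.47)(-258) = -5534 J.
Q = ΔU + W = -5534 − 3689 = -9224 J.

Q ≈ -9.22 kJ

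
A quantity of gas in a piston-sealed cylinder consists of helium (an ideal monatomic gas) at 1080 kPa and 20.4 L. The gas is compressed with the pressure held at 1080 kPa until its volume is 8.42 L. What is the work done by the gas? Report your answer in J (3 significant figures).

W ≈ -12900 J

Isobaric: W = P ΔV.
W = (1080 kPa)(8.42 − 20.4 L) = (1080)(-11.98) = -12938 J.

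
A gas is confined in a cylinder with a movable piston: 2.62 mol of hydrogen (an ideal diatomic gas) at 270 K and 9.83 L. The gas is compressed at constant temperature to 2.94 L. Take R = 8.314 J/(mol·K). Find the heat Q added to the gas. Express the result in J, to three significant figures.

Isothermal ⇒ ΔU = 0, so Q = W = nRT ln(V₂/V₁).
Q = (2.62)(8.314)(270) ln(2.94/9.83) = 5881 × -1.207 = -7099 J.

Q ≈ -7100 J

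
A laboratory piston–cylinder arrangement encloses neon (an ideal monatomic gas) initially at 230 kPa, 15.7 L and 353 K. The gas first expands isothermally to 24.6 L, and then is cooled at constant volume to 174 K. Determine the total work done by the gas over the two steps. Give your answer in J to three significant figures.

W_total ≈ 1620 J

Step 1 (isothermal): W = P₁V₁ ln(V₂/V₁) = (3611) ln(24.6/15.7) = 1622 J.
Step 2 (isochoric): W = 0 (constant volume).
W_total = 1622 + 0 = 1622 J.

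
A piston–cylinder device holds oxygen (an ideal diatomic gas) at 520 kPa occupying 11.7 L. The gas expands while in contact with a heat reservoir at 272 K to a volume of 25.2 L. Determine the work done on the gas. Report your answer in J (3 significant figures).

Isothermal: W = nRT ln(V₂/V₁) = P₁V₁ ln(V₂/V₁).
P₁V₁ = (520 kPa)(11.7 L) = 6084 J.
W = 6084 × ln(25.2/11.7) = 6084 × 0.7673
W_by_gas = 4668 J; work on gas = −W_by = -4668 J.

W ≈ -4670 J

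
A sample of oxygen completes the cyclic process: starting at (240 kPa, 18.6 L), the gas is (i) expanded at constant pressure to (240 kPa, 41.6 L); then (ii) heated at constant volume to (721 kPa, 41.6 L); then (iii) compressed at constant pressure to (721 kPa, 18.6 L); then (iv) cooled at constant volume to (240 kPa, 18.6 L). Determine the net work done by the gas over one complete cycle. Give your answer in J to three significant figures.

W_net ≈ -11100 J

Constant-volume legs do no work.
W(i) = (240)(41.6 − 18.6) = 5520 J; W(iii) = (721)(18.6 − 41.6) = -16583 J.
W_net = 5520 − 16583 = -11063 J (the counter-clockwise enclosed area).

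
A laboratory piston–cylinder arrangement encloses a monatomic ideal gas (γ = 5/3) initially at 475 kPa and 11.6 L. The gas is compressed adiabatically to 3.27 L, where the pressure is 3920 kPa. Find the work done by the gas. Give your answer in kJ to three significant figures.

Adiabatic: W = (P₁V₁ − P₂V₂)/(γ − 1) with γ = 5/3.
P₁V₁ = 5510 J, P₂V₂ = 12818 J.
W = (5510 − 12818) / 0.6667 = -10963 J.

W ≈ -11.0 kJ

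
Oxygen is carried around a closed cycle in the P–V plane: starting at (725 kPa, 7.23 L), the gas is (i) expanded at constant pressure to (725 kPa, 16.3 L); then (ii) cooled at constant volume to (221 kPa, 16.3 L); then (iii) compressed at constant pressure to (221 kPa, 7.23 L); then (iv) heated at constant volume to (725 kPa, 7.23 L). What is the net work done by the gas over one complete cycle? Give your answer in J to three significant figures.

Constant-volume legs do no work.
W(i) = (725)(16.3 − 7.23) = 6576 J; W(iii) = (221)(7.23 − 16.3) = -2004 J.
W_net = 6576 − 2004 = 4571 J (the clockwise enclosed area).

W_net ≈ 4570 J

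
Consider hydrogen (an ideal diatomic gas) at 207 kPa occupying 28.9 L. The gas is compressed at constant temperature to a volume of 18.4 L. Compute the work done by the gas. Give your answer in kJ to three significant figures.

Isothermal: W = nRT ln(V₂/V₁) = P₁V₁ ln(V₂/V₁).
P₁V₁ = (207 kPa)(28.9 L) = 5982 J.
W = 5982 × ln(18.4/28.9) = 5982 × -0.4515
W_by_gas = -2701 J.

W ≈ -2.70 kJ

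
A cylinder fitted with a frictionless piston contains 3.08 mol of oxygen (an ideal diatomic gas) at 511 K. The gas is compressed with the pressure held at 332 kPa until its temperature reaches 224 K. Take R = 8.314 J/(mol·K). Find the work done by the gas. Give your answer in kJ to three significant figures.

W ≈ -7.35 kJ

Isobaric: W = P ΔV = nR ΔT.
W = (3.08)(8.314)(224 − 511) = -7349 J.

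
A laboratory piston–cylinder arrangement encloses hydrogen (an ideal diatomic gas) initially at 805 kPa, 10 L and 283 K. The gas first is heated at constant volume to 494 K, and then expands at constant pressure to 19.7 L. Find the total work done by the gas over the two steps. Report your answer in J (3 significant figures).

W_total ≈ 13600 J

Step 1 (isochoric): W = 0 (constant volume).
After step 1: P = 1405 kPa (V unchanged).
Step 2 (isobaric): W = PΔV = (1405 kPa)(19.7 − 10 L) = 13630 J.
W_total = 0 + 13630 = 13630 J.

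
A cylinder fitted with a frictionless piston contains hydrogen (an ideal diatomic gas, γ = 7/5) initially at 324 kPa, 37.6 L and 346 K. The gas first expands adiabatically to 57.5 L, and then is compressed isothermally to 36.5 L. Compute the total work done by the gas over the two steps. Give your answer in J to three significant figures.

W_total ≈ 87.7 J

Step 1 (adiabatic): W = (P₁V₁ − P₂V₂)/(γ−1) = (12182 − 10279)/0.4 = 4759 J.
After step 1: P = 178.8 kPa, V = 57.5 L, T = 291.9 K.
Step 2 (isothermal): W = P₁V₁ ln(V₂/V₁) = (10279) ln(36.5/57.5) = -4671 J.
W_total = 4759 − 4671 = 87.68 J.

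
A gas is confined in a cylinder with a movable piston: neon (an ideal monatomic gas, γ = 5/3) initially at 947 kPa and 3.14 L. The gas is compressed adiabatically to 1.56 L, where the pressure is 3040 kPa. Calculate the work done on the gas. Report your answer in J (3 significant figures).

W ≈ 2650 J

Adiabatic: W = (P₁V₁ − P₂V₂)/(γ − 1) with γ = 5/3.
P₁V₁ = 2974 J, P₂V₂ = 4742 J.
W = (2974 − 4742) / 0.6667 = -2653 J.
Work on gas = −W_by = 2653 J.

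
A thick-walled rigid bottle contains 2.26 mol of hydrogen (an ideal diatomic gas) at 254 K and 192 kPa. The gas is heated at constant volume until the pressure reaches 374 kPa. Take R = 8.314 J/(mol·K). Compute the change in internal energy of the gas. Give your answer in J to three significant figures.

Constant volume ⇒ W = 0, so Q = ΔU = nCᵥΔT with Cᵥ = 5R/2 = 20.79 J/(mol·K).
At constant V, T₂/T₁ = P₂/P₁ ⇒ ΔT = T₁(P₂/P₁ − 1) = 254·(374/192 − 1) = 240.8 K.
ΔU = (2.26)(20.79)(240.8) = 11310 J.

ΔU ≈ 11300 J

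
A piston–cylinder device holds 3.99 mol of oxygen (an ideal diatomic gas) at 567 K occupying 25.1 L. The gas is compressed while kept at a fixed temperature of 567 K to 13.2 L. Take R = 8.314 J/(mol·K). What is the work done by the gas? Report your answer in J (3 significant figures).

W ≈ -12100 J

Isothermal: W = nRT ln(V₂/V₁).
W = (3.99)(8.314)(567) × ln(13.2/25.1)
  = 18809 × -0.6427
W_by_gas = -12088 J.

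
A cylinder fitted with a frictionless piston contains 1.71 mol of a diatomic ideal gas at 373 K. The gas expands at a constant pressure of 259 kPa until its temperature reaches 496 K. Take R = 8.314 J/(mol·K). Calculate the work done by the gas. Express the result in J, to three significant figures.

W ≈ 1750 J

Isobaric: W = P ΔV = nR ΔT.
W = (1.71)(8.314)(496 − 373) = 1749 J.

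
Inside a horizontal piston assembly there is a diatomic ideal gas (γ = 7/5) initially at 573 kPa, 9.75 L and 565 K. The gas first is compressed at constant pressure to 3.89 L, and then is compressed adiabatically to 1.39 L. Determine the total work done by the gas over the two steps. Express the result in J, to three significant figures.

Step 1 (isobaric): W = PΔV = (573 kPa)(3.89 − 9.75 L) = -3358 J.
After step 1: P = 573 kPa, V = 3.89 L, T = 225.4 K.
Step 2 (adiabatic): W = (P₁V₁ − P₂V₂)/(γ−1) = (2229 − 3364)/0.4 = -2838 J.
W_total = -3358 − 2838 = -6196 J.

W_total ≈ -6200 J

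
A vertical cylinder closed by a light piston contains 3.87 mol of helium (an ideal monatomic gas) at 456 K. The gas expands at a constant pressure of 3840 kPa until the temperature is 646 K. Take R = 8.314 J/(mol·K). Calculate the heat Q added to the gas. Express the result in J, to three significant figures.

Q ≈ 15300 J

Isobaric: W = nRΔT = (3.87)(8.314)(190) = 6113 J.
ΔU = nCᵥΔT with Cᵥ = 3R/2: ΔU = (3.87)(12.47)(190) = 9170 J.
Q = ΔU + W = 9170 + 6113 = 15283 J.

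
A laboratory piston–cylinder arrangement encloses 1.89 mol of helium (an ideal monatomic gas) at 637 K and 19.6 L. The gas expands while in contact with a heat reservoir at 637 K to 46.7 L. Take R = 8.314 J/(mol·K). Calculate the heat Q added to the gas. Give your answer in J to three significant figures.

Isothermal ⇒ ΔU = 0, so Q = W = nRT ln(V₂/V₁).
Q = (1.89)(8.314)(637) ln(46.7/19.6) = 10009 × 0.8682 = 8690 J.

Q ≈ 8690 J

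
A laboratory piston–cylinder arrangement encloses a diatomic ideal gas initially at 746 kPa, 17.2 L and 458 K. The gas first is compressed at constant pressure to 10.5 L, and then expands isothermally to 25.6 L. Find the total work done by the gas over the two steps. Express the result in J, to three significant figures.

W_total ≈ 1980 J

Step 1 (isobaric): W = PΔV = (746 kPa)(10.5 − 17.2 L) = -4998 J.
After step 1: P = 746 kPa, V = 10.5 L, T = 279.6 K.
Step 2 (isothermal): W = P₁V₁ ln(V₂/V₁) = (7833) ln(25.6/10.5) = 6981 J.
W_total = -4998 + 6981 = 1983 J.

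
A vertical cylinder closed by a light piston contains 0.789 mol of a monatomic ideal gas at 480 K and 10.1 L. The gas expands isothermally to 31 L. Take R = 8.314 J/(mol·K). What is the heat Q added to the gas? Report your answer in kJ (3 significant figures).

Isothermal ⇒ ΔU = 0, so Q = W = nRT ln(V₂/V₁).
Q = (0.789)(8.314)(480) ln(31/10.1) = 3149 × 1.121 = 3531 J.

Q ≈ 3.53 kJ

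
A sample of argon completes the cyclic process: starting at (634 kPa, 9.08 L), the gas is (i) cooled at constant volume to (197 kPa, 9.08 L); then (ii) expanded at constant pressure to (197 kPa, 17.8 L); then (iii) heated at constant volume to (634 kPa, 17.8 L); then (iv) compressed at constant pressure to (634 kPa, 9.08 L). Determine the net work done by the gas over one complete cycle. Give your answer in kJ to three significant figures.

W_net ≈ -3.81 kJ

Constant-volume legs do no work.
W(ii) = (197)(17.8 − 9.08) = 1718 J; W(iv) = (634)(9.08 − 17.8) = -5528 J.
W_net = 1718 − 5528 = -3811 J (the counter-clockwise enclosed area).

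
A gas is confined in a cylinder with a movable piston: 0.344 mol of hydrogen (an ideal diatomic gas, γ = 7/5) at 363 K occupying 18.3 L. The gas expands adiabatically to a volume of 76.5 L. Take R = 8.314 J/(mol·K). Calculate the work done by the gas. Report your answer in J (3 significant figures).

Adiabatic: TV^(γ−1) = const with γ = 7/5.
T₂ = T₁ (V₁/V₂)^(γ−1) = 363 × (18.3/76.5)^0.4 = 363 × 0.5643 = 204.8 K.
W_by = nCᵥ(T₁ − T₂) = (0.344)(20.79)(363 − 204.8) = 1131 J.

W ≈ 1130 J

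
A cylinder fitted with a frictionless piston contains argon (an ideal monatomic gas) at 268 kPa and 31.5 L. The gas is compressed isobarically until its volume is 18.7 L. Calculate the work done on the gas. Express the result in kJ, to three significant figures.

Isobaric: W = P ΔV.
W = (268 kPa)(18.7 − 31.5 L) = (268)(-12.8) = -3430 J.
Work on gas = −W_by = 3430 J.

W ≈ 3.43 kJ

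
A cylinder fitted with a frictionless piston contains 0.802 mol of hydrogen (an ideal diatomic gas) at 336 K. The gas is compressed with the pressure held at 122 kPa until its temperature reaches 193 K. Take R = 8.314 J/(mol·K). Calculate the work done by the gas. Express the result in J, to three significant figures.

Isobaric: W = P ΔV = nR ΔT.
W = (0.802)(8.314)(193 − 336) = -953.5 J.

W ≈ -953 J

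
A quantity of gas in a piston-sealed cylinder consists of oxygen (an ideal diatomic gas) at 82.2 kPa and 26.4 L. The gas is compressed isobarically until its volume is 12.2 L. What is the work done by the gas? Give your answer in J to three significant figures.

W ≈ -1170 J

Isobaric: W = P ΔV.
W = (82.2 kPa)(12.2 − 26.4 L) = (82.2)(-14.2) = -1167 J.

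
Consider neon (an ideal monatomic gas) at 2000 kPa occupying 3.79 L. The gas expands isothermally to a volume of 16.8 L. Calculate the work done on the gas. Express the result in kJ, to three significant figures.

Isothermal: W = nRT ln(V₂/V₁) = P₁V₁ ln(V₂/V₁).
P₁V₁ = (2000 kPa)(3.79 L) = 7580 J.
W = 7580 × ln(16.8/3.79) = 7580 × 1.489
W_by_gas = 11287 J; work on gas = −W_by = -11287 J.

W ≈ -11.3 kJ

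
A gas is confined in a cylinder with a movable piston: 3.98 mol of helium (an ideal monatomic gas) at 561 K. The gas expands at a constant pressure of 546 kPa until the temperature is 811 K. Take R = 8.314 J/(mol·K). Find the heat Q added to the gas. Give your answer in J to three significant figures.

Isobaric: W = nRΔT = (3.98)(8.314)(250) = 8272 J.
ΔU = nCᵥΔT with Cᵥ = 3R/2: ΔU = (3.98)(12.47)(250) = 12409 J.
Q = ΔU + W = 12409 + 8272 = 20681 J.

Q ≈ 20700 J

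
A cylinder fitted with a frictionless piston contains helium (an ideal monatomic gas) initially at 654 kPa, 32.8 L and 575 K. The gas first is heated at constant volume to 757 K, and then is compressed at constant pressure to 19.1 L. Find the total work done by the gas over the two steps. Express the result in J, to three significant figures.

W_total ≈ -11800 J

Step 1 (isochoric): W = 0 (constant volume).
After step 1: P = 861 kPa (V unchanged).
Step 2 (isobaric): W = PΔV = (861 kPa)(19.1 − 32.8 L) = -11796 J.
W_total = 0 − 11796 = -11796 J.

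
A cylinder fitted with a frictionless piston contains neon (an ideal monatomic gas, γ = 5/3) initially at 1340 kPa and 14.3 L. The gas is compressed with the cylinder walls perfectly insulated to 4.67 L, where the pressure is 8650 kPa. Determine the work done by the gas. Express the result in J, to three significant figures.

Adiabatic: W = (P₁V₁ − P₂V₂)/(γ − 1) with γ = 5/3.
P₁V₁ = 19162 J, P₂V₂ = 40396 J.
W = (19162 − 40396) / 0.6667 = -31850 J.

W ≈ -31900 J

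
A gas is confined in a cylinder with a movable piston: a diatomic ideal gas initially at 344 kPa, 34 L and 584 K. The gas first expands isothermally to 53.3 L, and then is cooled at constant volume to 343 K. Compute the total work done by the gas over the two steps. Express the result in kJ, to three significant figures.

W_total ≈ 5.26 kJ

Step 1 (isothermal): W = P₁V₁ ln(V₂/V₁) = (11696) ln(53.3/34) = 5258 J.
Step 2 (isochoric): W = 0 (constant volume).
W_total = 5258 + 0 = 5258 J.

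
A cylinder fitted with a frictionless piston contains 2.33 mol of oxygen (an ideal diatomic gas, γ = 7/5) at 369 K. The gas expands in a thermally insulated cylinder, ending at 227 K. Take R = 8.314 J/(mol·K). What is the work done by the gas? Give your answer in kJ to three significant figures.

Adiabatic ⇒ Q = 0, so W_by = −ΔU = nCᵥ(T₁ − T₂).
Cᵥ = 5R/2 = 20.79 J/(mol·K).
W = (2.33)(20.79)(369 − 227) = 6877 J.

W ≈ 6.88 kJ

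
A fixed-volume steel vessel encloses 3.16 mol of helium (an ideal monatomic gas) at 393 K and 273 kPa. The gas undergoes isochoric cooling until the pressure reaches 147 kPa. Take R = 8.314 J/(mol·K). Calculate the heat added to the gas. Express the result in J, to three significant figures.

Constant volume ⇒ W = 0, so Q = ΔU = nCᵥΔT with Cᵥ = 3R/2 = 12.47 J/(mol·K).
At constant V, T₂/T₁ = P₂/P₁ ⇒ ΔT = T₁(P₂/P₁ − 1) = 393·(147/273 − 1) = -181.4 K.
ΔU = (3.16)(12.47)(-181.4) = -7148 J.

Q ≈ -7150 J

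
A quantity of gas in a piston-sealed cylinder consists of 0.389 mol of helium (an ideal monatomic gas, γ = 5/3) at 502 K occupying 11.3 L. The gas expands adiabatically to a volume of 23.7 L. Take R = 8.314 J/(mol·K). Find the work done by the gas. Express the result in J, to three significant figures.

W ≈ 949 J

Adiabatic: TV^(γ−1) = const with γ = 5/3.
T₂ = T₁ (V₁/V₂)^(γ−1) = 502 × (11.3/23.7)^0.667 = 502 × 0.6103 = 306.4 K.
W_by = nCᵥ(T₁ − T₂) = (0.389)(12.47)(502 − 306.4) = 949 J.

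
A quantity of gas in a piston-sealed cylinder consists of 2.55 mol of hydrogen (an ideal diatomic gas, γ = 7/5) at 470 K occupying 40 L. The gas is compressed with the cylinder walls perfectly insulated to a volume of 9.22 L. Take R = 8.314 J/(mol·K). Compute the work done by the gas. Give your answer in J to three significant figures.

Adiabatic: TV^(γ−1) = const with γ = 7/5.
T₂ = T₁ (V₁/V₂)^(γ−1) = 470 × (40/9.22)^0.4 = 470 × 1.799 = 845.3 K.
W_by = nCᵥ(T₁ − T₂) = (2.55)(20.79)(470 − 845.3) = -19893 J.

W ≈ -19900 J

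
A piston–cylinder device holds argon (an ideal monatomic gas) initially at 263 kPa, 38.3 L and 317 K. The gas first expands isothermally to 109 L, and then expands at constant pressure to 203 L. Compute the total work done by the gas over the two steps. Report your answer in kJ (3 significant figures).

Step 1 (isothermal): W = P₁V₁ ln(V₂/V₁) = (10073) ln(109/38.3) = 10535 J.
After step 1: P = 92.41 kPa, V = 109 L, T = 317 K.
Step 2 (isobaric): W = PΔV = (92.41 kPa)(203 − 109 L) = 8687 J.
W_total = 10535 + 8687 = 19222 J.

W_total ≈ 19.2 kJ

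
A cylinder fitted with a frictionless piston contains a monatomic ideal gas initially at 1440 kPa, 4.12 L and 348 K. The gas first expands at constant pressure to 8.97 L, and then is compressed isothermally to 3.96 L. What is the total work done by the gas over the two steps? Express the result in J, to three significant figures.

W_total ≈ -3580 J

Step 1 (isobaric): W = PΔV = (1440 kPa)(8.97 − 4.12 L) = 6984 J.
After step 1: P = 1440 kPa, V = 8.97 L, T = 757.7 K.
Step 2 (isothermal): W = P₁V₁ ln(V₂/V₁) = (12917) ln(3.96/8.97) = -10561 J.
W_total = 6984 − 10561 = -3577 J.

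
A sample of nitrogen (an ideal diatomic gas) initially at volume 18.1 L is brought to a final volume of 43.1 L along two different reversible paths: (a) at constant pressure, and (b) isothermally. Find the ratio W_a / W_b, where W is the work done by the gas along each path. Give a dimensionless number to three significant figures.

Path (a) isobaric: W = P₁(V₂ − V₁) → W_a/(P₁V₁) = 1.381.
Path (b) isothermal: W = P₁V₁ ln(V₂/V₁) → W_b/(P₁V₁) = 0.8676.
W_a / W_b = 1.381 / 0.8676 = 1.592.

W_a / W_b ≈ 1.59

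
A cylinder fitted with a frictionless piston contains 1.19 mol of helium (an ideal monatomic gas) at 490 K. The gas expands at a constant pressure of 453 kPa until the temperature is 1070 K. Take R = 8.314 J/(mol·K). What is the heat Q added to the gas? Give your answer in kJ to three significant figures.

Q ≈ 14.3 kJ

Isobaric: W = nRΔT = (1.19)(8.314)(580) = 5738 J.
ΔU = nCᵥΔT with Cᵥ = 3R/2: ΔU = (1.19)(12.47)(580) = 8607 J.
Q = ΔU + W = 8607 + 5738 = 14346 J.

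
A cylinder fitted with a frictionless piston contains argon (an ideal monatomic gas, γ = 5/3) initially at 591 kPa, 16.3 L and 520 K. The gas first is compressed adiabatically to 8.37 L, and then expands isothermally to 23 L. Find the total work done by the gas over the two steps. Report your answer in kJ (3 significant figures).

W_total ≈ 7.10 kJ

Step 1 (adiabatic): W = (P₁V₁ − P₂V₂)/(γ−1) = (9633 − 15023)/0.667 = -8084 J.
After step 1: P = 1795 kPa, V = 8.37 L, T = 810.9 K.
Step 2 (isothermal): W = P₁V₁ ln(V₂/V₁) = (15023) ln(23/8.37) = 15186 J.
W_total = -8084 + 15186 = 7101 J.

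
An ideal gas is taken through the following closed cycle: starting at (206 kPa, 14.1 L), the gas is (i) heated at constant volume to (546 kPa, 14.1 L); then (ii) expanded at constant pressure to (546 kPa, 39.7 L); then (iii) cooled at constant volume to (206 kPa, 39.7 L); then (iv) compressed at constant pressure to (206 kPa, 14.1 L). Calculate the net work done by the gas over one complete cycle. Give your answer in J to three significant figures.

Constant-volume legs do no work.
W(ii) = (546)(39.7 − 14.1) = 13978 J; W(iv) = (206)(14.1 − 39.7) = -5274 J.
W_net = 13978 − 5274 = 8704 J (the clockwise enclosed area).

W_net ≈ 8700 J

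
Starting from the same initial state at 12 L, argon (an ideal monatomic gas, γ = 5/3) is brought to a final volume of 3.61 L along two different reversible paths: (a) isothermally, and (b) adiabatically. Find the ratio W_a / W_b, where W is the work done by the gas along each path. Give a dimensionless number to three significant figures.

Path (a) isothermal: W = P₁V₁ ln(V₂/V₁) → W_a/(P₁V₁) = -1.201.
Path (b) adiabatic: W = P₁V₁(1 − (V₁/V₂)^(γ−1))/(γ−1) → W_b/(P₁V₁) = -1.841.
W_a / W_b = -1.201 / -1.841 = 0.6525.

W_a / W_b ≈ 0.652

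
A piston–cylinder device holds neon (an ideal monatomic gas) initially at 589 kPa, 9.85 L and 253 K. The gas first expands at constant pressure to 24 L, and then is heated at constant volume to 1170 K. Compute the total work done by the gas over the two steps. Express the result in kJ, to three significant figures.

Step 1 (isobaric): W = PΔV = (589 kPa)(24 − 9.85 L) = 8334 J.
Step 2 (isochoric): W = 0 (constant volume).
W_total = 8334 + 0 = 8334 J.

W_total ≈ 8.33 kJ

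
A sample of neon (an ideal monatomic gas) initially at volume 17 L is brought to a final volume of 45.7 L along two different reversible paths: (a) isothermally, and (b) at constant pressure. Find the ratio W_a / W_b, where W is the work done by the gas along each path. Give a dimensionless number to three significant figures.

W_a / W_b ≈ 0.586

Path (a) isothermal: W = P₁V₁ ln(V₂/V₁) → W_a/(P₁V₁) = 0.9889.
Path (b) isobaric: W = P₁(V₂ − V₁) → W_b/(P₁V₁) = 1.688.
W_a / W_b = 0.9889 / 1.688 = 0.5858.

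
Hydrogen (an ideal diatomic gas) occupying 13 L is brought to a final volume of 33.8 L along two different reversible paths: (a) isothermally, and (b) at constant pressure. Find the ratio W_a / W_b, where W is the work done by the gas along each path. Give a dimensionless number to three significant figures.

Path (a) isothermal: W = P₁V₁ ln(V₂/V₁) → W_a/(P₁V₁) = 0.9555.
Path (b) isobaric: W = P₁(V₂ − V₁) → W_b/(P₁V₁) = 1.6.
W_a / W_b = 0.9555 / 1.6 = 0.5972.

W_a / W_b ≈ 0.597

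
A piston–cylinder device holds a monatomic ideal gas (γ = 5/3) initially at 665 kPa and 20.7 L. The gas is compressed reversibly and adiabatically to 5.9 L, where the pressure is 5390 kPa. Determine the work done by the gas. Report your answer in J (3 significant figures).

Adiabatic: W = (P₁V₁ − P₂V₂)/(γ − 1) with γ = 5/3.
P₁V₁ = 13766 J, P₂V₂ = 31801 J.
W = (13766 − 31801) / 0.6667 = -27053 J.

W ≈ -27100 J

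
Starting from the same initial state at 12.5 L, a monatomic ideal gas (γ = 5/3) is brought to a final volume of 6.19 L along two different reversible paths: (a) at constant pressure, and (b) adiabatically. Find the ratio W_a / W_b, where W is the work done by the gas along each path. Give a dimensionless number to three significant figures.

Path (a) isobaric: W = P₁(V₂ − V₁) → W_a/(P₁V₁) = -0.5048.
Path (b) adiabatic: W = P₁V₁(1 − (V₁/V₂)^(γ−1))/(γ−1) → W_b/(P₁V₁) = -0.8965.
W_a / W_b = -0.5048 / -0.8965 = 0.5631.

W_a / W_b ≈ 0.563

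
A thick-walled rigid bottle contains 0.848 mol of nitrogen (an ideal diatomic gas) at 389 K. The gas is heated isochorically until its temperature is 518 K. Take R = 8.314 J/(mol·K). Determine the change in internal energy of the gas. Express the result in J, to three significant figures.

Constant volume ⇒ W = 0, so Q = ΔU = nCᵥΔT with Cᵥ = 5R/2 = 20.79 J/(mol·K).
ΔU = (0.848)(20.79)(518 − 389) = 2274 J.

ΔU ≈ 2270 J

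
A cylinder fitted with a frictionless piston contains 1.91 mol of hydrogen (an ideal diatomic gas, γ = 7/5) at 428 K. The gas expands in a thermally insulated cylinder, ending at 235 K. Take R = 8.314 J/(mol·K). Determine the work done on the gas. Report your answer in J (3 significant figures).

W ≈ -7660 J

Adiabatic ⇒ Q = 0, so W_by = −ΔU = nCᵥ(T₁ − T₂).
Cᵥ = 5R/2 = 20.79 J/(mol·K).
W = (1.91)(20.79)(428 − 235) = 7662 J.
Work on gas = −W_by = -7662 J.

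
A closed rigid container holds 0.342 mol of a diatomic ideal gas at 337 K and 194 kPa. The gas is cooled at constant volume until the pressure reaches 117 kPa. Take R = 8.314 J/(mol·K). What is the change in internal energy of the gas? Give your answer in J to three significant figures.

Constant volume ⇒ W = 0, so Q = ΔU = nCᵥΔT with Cᵥ = 5R/2 = 20.79 J/(mol·K).
At constant V, T₂/T₁ = P₂/P₁ ⇒ ΔT = T₁(P₂/P₁ − 1) = 337·(117/194 − 1) = -133.8 K.
ΔU = (0.342)(20.79)(-133.8) = -950.8 J.

ΔU ≈ -951 J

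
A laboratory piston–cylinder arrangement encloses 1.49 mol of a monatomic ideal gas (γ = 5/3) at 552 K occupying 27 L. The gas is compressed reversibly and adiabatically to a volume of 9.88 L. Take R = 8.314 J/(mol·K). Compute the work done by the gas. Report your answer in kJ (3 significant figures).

Adiabatic: TV^(γ−1) = const with γ = 5/3.
T₂ = T₁ (V₁/V₂)^(γ−1) = 552 × (27/9.88)^0.667 = 552 × 1.955 = 1079 K.
W_by = nCᵥ(T₁ − T₂) = (1.49)(12.47)(552 − 1079) = -9792 J.

W ≈ -9.79 kJ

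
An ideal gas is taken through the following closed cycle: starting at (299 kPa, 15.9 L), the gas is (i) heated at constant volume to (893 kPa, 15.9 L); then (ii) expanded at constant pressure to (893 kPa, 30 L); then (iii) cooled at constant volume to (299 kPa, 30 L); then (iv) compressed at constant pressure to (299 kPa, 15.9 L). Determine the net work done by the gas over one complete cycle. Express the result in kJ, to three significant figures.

W_net ≈ 8.38 kJ

Constant-volume legs do no work.
W(ii) = (893)(30 − 15.9) = 12591 J; W(iv) = (299)(15.9 − 30) = -4216 J.
W_net = 12591 − 4216 = 8375 J (the clockwise enclosed area).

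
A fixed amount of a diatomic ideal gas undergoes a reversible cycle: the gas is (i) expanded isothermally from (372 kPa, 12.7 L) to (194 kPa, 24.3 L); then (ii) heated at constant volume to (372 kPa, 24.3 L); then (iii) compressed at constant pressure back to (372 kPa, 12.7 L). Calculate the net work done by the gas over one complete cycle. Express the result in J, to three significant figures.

W_net ≈ -1250 J

Leg (i): W = PᵢVᵢ ln(V_f/Vᵢ) = (4724) ln(24.3/12.7) = 3066 J.
Leg (ii): W = 0.
Leg (iii): W = PΔV = (372)(12.7 − 24.3) = -4315 J.
W_net = 3066 − 4315 = -1250 J.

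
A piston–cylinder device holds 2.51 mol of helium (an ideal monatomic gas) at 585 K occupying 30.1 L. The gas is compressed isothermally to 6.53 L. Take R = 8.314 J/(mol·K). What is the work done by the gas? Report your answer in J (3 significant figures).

Isothermal: W = nRT ln(V₂/V₁).
W = (2.51)(8.314)(585) × ln(6.53/30.1)
  = 12208 × -1.528
W_by_gas = -18655 J.

W ≈ -18700 J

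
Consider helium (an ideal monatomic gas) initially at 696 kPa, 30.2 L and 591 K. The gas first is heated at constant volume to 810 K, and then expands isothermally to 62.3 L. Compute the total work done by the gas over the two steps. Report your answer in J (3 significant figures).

Step 1 (isochoric): W = 0 (constant volume).
After step 1: P = 953.9 kPa (V unchanged).
Step 2 (isothermal): W = P₁V₁ ln(V₂/V₁) = (28808) ln(62.3/30.2) = 20860 J.
W_total = 0 + 20860 = 20860 J.

W_total ≈ 20900 J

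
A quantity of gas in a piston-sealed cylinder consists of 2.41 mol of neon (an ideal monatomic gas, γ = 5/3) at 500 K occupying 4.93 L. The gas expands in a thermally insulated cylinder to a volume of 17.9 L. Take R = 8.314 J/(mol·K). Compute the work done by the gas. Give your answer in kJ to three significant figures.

Adiabatic: TV^(γ−1) = const with γ = 5/3.
T₂ = T₁ (V₁/V₂)^(γ−1) = 500 × (4.93/17.9)^0.667 = 500 × 0.4233 = 211.7 K.
W_by = nCᵥ(T₁ − T₂) = (2.41)(12.47)(500 − 211.7) = 8666 J.

W ≈ 8.67 kJ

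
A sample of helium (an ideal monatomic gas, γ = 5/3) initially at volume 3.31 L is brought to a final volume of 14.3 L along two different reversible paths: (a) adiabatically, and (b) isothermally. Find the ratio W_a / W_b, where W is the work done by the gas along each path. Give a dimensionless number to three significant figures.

Path (a) adiabatic: W = P₁V₁(1 − (V₁/V₂)^(γ−1))/(γ−1) → W_a/(P₁V₁) = 0.9345.
Path (b) isothermal: W = P₁V₁ ln(V₂/V₁) → W_b/(P₁V₁) = 1.463.
W_a / W_b = 0.9345 / 1.463 = 0.6386.

W_a / W_b ≈ 0.639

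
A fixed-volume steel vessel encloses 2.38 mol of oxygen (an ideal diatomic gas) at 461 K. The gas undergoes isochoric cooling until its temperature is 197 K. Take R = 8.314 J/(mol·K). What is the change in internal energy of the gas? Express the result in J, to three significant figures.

Constant volume ⇒ W = 0, so Q = ΔU = nCᵥΔT with Cᵥ = 5R/2 = 20.79 J/(mol·K).
ΔU = (2.38)(20.79)(197 − 461) = -13060 J.

ΔU ≈ -13100 J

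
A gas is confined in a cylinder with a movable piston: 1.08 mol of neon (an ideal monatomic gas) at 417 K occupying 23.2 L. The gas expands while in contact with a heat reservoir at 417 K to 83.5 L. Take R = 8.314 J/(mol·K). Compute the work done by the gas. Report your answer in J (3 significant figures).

W ≈ 4800 J

Isothermal: W = nRT ln(V₂/V₁).
W = (1.08)(8.314)(417) × ln(83.5/23.2)
  = 3744 × 1.281
W_by_gas = 4795 J.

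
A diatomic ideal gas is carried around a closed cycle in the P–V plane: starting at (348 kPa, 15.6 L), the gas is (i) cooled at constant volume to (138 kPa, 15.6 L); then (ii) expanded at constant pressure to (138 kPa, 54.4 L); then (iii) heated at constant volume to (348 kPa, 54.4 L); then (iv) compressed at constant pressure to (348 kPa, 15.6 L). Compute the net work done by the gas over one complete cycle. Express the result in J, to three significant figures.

Constant-volume legs do no work.
W(ii) = (138)(54.4 − 15.6) = 5354 J; W(iv) = (348)(15.6 − 54.4) = -13502 J.
W_net = 5354 − 13502 = -8148 J (the counter-clockwise enclosed area).

W_net ≈ -8150 J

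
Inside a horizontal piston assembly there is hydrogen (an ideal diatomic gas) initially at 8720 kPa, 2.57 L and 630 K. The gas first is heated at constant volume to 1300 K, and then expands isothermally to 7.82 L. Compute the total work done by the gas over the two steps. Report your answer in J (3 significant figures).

Step 1 (isochoric): W = 0 (constant volume).
After step 1: P = 17994 kPa (V unchanged).
Step 2 (isothermal): W = P₁V₁ ln(V₂/V₁) = (46244) ln(7.82/2.57) = 51459 J.
W_total = 0 + 51459 = 51459 J.

W_total ≈ 51500 J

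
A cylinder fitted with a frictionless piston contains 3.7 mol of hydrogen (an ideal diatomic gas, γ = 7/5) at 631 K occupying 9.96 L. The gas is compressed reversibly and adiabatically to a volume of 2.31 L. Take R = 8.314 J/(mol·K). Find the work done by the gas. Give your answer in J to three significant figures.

Adiabatic: TV^(γ−1) = const with γ = 7/5.
T₂ = T₁ (V₁/V₂)^(γ−1) = 631 × (9.96/2.31)^0.4 = 631 × 1.794 = 1132 K.
W_by = nCᵥ(T₁ − T₂) = (3.7)(20.79)(631 − 1132) = -38538 J.

W ≈ -38500 J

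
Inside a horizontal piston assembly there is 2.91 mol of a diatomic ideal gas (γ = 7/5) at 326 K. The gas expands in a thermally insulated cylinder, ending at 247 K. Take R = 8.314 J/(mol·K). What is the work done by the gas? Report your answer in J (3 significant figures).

W ≈ 4780 J

Adiabatic ⇒ Q = 0, so W_by = −ΔU = nCᵥ(T₁ − T₂).
Cᵥ = 5R/2 = 20.79 J/(mol·K).
W = (2.91)(20.79)(326 − 247) = 4778 J.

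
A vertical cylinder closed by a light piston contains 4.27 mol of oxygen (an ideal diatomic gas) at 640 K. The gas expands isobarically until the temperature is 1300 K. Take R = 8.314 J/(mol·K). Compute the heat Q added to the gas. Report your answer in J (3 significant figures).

Isobaric: W = nRΔT = (4.27)(8.314)(660) = 23431 J.
ΔU = nCᵥΔT with Cᵥ = 5R/2: ΔU = (4.27)(20.79)(660) = 58576 J.
Q = ΔU + W = 58576 + 23431 = 82007 J.

Q ≈ 82000 J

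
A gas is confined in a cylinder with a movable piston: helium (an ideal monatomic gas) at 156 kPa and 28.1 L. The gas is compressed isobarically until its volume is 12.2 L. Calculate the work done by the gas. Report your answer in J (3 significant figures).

W ≈ -2480 J

Isobaric: W = P ΔV.
W = (156 kPa)(12.2 − 28.1 L) = (156)(-15.9) = -2480 J.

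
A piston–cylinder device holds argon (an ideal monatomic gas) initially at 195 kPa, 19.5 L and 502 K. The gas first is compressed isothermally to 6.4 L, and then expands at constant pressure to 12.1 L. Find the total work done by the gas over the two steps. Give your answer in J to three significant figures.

Step 1 (isothermal): W = P₁V₁ ln(V₂/V₁) = (3802) ln(6.4/19.5) = -4236 J.
After step 1: P = 594.1 kPa, V = 6.4 L, T = 502 K.
Step 2 (isobaric): W = PΔV = (594.1 kPa)(12.1 − 6.4 L) = 3387 J.
W_total = -4236 + 3387 = -849.8 J.

W_total ≈ -850 J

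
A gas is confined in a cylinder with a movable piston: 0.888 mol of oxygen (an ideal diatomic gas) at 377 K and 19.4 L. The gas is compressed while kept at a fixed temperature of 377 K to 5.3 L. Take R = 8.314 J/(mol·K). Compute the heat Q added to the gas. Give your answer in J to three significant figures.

Q ≈ -3610 J

Isothermal ⇒ ΔU = 0, so Q = W = nRT ln(V₂/V₁).
Q = (0.888)(8.314)(377) ln(5.3/19.4) = 2783 × -1.298 = -3612 J.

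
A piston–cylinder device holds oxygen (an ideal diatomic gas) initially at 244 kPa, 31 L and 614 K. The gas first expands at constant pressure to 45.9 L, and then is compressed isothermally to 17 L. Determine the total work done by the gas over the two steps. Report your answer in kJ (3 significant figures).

W_total ≈ -7.49 kJ

Step 1 (isobaric): W = PΔV = (244 kPa)(45.9 − 31 L) = 3636 J.
After step 1: P = 244 kPa, V = 45.9 L, T = 909.1 K.
Step 2 (isothermal): W = P₁V₁ ln(V₂/V₁) = (11200) ln(17/45.9) = -11124 J.
W_total = 3636 − 11124 = -7488 J.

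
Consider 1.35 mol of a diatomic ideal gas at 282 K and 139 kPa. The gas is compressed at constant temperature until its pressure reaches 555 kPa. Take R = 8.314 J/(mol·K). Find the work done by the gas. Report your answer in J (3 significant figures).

W ≈ -4380 J

Isothermal process: W = nRT ln(V₂/V₁) = nRT ln(P₁/P₂).
W = (1.35)(8.314)(282) × ln(139/555)
  = 3165 × ln(0.2505) = 3165 × -1.384
W_by_gas = -4382 J.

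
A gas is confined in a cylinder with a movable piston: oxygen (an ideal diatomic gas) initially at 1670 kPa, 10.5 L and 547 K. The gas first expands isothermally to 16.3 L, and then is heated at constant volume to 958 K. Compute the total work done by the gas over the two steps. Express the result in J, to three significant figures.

Step 1 (isothermal): W = P₁V₁ ln(V₂/V₁) = (17535) ln(16.3/10.5) = 7712 J.
Step 2 (isochoric): W = 0 (constant volume).
W_total = 7712 + 0 = 7712 J.

W_total ≈ 7710 J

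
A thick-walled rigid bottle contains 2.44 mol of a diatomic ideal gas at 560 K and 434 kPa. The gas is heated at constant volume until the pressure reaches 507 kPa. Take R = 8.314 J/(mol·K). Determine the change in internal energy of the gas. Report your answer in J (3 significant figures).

Constant volume ⇒ W = 0, so Q = ΔU = nCᵥΔT with Cᵥ = 5R/2 = 20.79 J/(mol·K).
At constant V, T₂/T₁ = P₂/P₁ ⇒ ΔT = T₁(P₂/P₁ − 1) = 560·(507/434 − 1) = 94.19 K.
ΔU = (2.44)(20.79)(94.19) = 4777 J.

ΔU ≈ 4780 J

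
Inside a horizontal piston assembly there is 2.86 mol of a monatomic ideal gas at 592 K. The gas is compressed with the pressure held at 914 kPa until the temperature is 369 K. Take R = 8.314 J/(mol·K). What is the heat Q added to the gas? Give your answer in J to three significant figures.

Isobaric: W = nRΔT = (2.86)(8.314)(-223) = -5303 J.
ΔU = nCᵥΔT with Cᵥ = 3R/2: ΔU = (2.86)(12.47)(-223) = -7954 J.
Q = ΔU + W = -7954 − 5303 = -13256 J.

Q ≈ -13300 J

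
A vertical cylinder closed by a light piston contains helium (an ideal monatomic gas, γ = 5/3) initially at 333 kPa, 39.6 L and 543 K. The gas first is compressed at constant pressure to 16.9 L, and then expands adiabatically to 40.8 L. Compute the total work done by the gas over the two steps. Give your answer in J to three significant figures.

W_total ≈ -3810 J

Step 1 (isobaric): W = PΔV = (333 kPa)(16.9 − 39.6 L) = -7559 J.
After step 1: P = 333 kPa, V = 16.9 L, T = 231.7 K.
Step 2 (adiabatic): W = (P₁V₁ − P₂V₂)/(γ−1) = (5628 − 3127)/0.667 = 3751 J.
W_total = -7559 + 3751 = -3808 J.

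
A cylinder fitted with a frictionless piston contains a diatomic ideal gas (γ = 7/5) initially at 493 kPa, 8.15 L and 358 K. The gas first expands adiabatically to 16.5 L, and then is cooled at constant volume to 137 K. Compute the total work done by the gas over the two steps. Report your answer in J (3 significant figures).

W_total ≈ 2470 J

Step 1 (adiabatic): W = (P₁V₁ − P₂V₂)/(γ−1) = (4018 − 3030)/0.4 = 2469 J.
Step 2 (isochoric): W = 0 (constant volume).
W_total = 2469 + 0 = 2469 J.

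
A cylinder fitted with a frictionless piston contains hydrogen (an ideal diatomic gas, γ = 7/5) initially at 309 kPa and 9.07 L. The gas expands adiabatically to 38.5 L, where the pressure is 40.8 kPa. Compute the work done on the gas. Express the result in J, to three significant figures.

W ≈ -3080 J

Adiabatic: W = (P₁V₁ − P₂V₂)/(γ − 1) with γ = 7/5.
P₁V₁ = 2803 J, P₂V₂ = 1571 J.
W = (2803 − 1571) / 0.4 = 3080 J.
Work on gas = −W_by = -3080 J.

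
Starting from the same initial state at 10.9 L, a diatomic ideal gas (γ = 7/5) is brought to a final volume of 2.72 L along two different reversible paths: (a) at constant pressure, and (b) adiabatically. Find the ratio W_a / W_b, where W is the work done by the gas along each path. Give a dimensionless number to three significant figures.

W_a / W_b ≈ 0.404

Path (a) isobaric: W = P₁(V₂ − V₁) → W_a/(P₁V₁) = -0.7505.
Path (b) adiabatic: W = P₁V₁(1 − (V₁/V₂)^(γ−1))/(γ−1) → W_b/(P₁V₁) = -1.856.
W_a / W_b = -0.7505 / -1.856 = 0.4044.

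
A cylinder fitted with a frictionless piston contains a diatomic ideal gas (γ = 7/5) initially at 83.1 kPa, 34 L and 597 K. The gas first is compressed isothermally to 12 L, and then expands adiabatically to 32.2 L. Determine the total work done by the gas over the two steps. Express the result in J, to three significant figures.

W_total ≈ -638 J

Step 1 (isothermal): W = P₁V₁ ln(V₂/V₁) = (2825) ln(12/34) = -2943 J.
After step 1: P = 235.4 kPa, V = 12 L, T = 597 K.
Step 2 (adiabatic): W = (P₁V₁ − P₂V₂)/(γ−1) = (2825 − 1904)/0.4 = 2304 J.
W_total = -2943 + 2304 = -638.4 J.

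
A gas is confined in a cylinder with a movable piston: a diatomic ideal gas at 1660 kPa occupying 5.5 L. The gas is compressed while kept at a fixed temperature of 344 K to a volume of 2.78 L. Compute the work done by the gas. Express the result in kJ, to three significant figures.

Isothermal: W = nRT ln(V₂/V₁) = P₁V₁ ln(V₂/V₁).
P₁V₁ = (1660 kPa)(5.5 L) = 9130 J.
W = 9130 × ln(2.78/5.5) = 9130 × -0.6823
W_by_gas = -6229 J.

W ≈ -6.23 kJ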